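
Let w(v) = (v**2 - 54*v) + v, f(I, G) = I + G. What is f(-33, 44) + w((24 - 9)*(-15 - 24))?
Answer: 373241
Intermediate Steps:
f(I, G) = G + I
w(v) = v**2 - 53*v
f(-33, 44) + w((24 - 9)*(-15 - 24)) = (44 - 33) + ((24 - 9)*(-15 - 24))*(-53 + (24 - 9)*(-15 - 24)) = 11 + (15*(-39))*(-53 + 15*(-39)) = 11 - 585*(-53 - 585) = 11 - 585*(-638) = 11 + 373230 = 373241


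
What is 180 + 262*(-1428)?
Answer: -373956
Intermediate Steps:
180 + 262*(-1428) = 180 - 374136 = -373956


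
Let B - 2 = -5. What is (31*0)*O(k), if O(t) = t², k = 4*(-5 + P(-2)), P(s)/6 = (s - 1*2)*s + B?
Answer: 0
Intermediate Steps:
B = -3 (B = 2 - 5 = -3)
P(s) = -18 + 6*s*(-2 + s) (P(s) = 6*((s - 1*2)*s - 3) = 6*((s - 2)*s - 3) = 6*((-2 + s)*s - 3) = 6*(s*(-2 + s) - 3) = 6*(-3 + s*(-2 + s)) = -18 + 6*s*(-2 + s))
k = 100 (k = 4*(-5 + (-18 - 12*(-2) + 6*(-2)²)) = 4*(-5 + (-18 + 24 + 6*4)) = 4*(-5 + (-18 + 24 + 24)) = 4*(-5 + 30) = 4*25 = 100)
(31*0)*O(k) = (31*0)*100² = 0*10000 = 0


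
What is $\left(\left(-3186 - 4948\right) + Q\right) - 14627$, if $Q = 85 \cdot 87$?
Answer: $-15366$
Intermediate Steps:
$Q = 7395$
$\left(\left(-3186 - 4948\right) + Q\right) - 14627 = \left(\left(-3186 - 4948\right) + 7395\right) - 14627 = \left(-8134 + 7395\right) - 14627 = -739 - 14627 = -15366$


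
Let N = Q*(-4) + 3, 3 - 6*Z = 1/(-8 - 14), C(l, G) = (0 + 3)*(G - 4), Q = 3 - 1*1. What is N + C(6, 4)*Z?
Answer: -5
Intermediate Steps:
Q = 2 (Q = 3 - 1 = 2)
C(l, G) = -12 + 3*G (C(l, G) = 3*(-4 + G) = -12 + 3*G)
Z = 67/132 (Z = ½ - 1/(6*(-8 - 14)) = ½ - ⅙/(-22) = ½ - ⅙*(-1/22) = ½ + 1/132 = 67/132 ≈ 0.50758)
N = -5 (N = 2*(-4) + 3 = -8 + 3 = -5)
N + C(6, 4)*Z = -5 + (-12 + 3*4)*(67/132) = -5 + (-12 + 12)*(67/132) = -5 + 0*(67/132) = -5 + 0 = -5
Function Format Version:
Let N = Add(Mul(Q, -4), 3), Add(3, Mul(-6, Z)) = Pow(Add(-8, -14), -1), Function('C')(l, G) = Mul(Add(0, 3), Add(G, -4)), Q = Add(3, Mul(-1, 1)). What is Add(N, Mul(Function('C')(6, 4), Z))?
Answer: -5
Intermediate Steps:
Q = 2 (Q = Add(3, -1) = 2)
Function('C')(l, G) = Add(-12, Mul(3, G)) (Function('C')(l, G) = Mul(3, Add(-4, G)) = Add(-12, Mul(3, G)))
Z = Rational(67, 132) (Z = Add(Rational(1, 2), Mul(Rational(-1, 6), Pow(Add(-8, -14), -1))) = Add(Rational(1, 2), Mul(Rational(-1, 6), Pow(-22, -1))) = Add(Rational(1, 2), Mul(Rational(-1, 6), Rational(-1, 22))) = Add(Rational(1, 2), Rational(1, 132)) = Rational(67, 132) ≈ 0.50758)
N = -5 (N = Add(Mul(2, -4), 3) = Add(-8, 3) = -5)
Add(N, Mul(Function('C')(6, 4), Z)) = Add(-5, Mul(Add(-12, Mul(3, 4)), Rational(67, 132))) = Add(-5, Mul(Add(-12, 12), Rational(67, 132))) = Add(-5, Mul(0, Rational(67, 132))) = Add(-5, 0) = -5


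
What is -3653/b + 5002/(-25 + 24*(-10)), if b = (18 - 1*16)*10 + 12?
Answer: -1128109/8480 ≈ -133.03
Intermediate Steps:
b = 32 (b = (18 - 16)*10 + 12 = 2*10 + 12 = 20 + 12 = 32)
-3653/b + 5002/(-25 + 24*(-10)) = -3653/32 + 5002/(-25 + 24*(-10)) = -3653*1/32 + 5002/(-25 - 240) = -3653/32 + 5002/(-265) = -3653/32 + 5002*(-1/265) = -3653/32 - 5002/265 = -1128109/8480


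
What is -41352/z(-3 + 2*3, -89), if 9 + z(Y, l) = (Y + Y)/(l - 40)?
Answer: 1778136/389 ≈ 4571.0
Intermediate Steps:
z(Y, l) = -9 + 2*Y/(-40 + l) (z(Y, l) = -9 + (Y + Y)/(l - 40) = -9 + (2*Y)/(-40 + l) = -9 + 2*Y/(-40 + l))
-41352/z(-3 + 2*3, -89) = -41352/((360 - 9*(-89) + 2*(-3 + 2*3))/(-40 - 89)) = -41352/((360 + 801 + 2*(-3 + 6))/(-129)) = -41352/((-(360 + 801 + 2*3)/129)) = -41352/((-(360 + 801 + 6)/129)) = -41352/((-1/129*1167)) = -41352/(-389/43) = -41352*(-43)/389 = -6*(-296356/389) = 1778136/389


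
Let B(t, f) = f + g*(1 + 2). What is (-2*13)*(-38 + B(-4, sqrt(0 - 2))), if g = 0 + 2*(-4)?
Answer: 1612 - 26*I*sqrt(2) ≈ 1612.0 - 36.77*I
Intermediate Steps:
g = -8 (g = 0 - 8 = -8)
B(t, f) = -24 + f (B(t, f) = f - 8*(1 + 2) = f - 8*3 = f - 24 = -24 + f)
(-2*13)*(-38 + B(-4, sqrt(0 - 2))) = (-2*13)*(-38 + (-24 + sqrt(0 - 2))) = -26*(-38 + (-24 + sqrt(-2))) = -26*(-38 + (-24 + I*sqrt(2))) = -26*(-62 + I*sqrt(2)) = 1612 - 26*I*sqrt(2)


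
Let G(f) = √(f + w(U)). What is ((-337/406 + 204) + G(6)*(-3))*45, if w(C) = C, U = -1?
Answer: 3711915/406 - 135*√5 ≈ 8840.8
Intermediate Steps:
G(f) = √(-1 + f) (G(f) = √(f - 1) = √(-1 + f))
((-337/406 + 204) + G(6)*(-3))*45 = ((-337/406 + 204) + √(-1 + 6)*(-3))*45 = ((-337*1/406 + 204) + √5*(-3))*45 = ((-337/406 + 204) - 3*√5)*45 = (82487/406 - 3*√5)*45 = 3711915/406 - 135*√5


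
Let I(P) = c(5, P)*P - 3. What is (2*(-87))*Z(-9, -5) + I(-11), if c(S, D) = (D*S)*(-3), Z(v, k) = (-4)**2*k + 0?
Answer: 12102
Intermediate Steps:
Z(v, k) = 16*k (Z(v, k) = 16*k + 0 = 16*k)
c(S, D) = -3*D*S
I(P) = -3 - 15*P**2 (I(P) = (-3*P*5)*P - 3 = (-15*P)*P - 3 = -15*P**2 - 3 = -3 - 15*P**2)
(2*(-87))*Z(-9, -5) + I(-11) = (2*(-87))*(16*(-5)) + (-3 - 15*(-11)**2) = -174*(-80) + (-3 - 15*121) = 13920 + (-3 - 1815) = 13920 - 1818 = 12102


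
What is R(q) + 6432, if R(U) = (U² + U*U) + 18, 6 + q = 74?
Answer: 15698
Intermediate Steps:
q = 68 (q = -6 + 74 = 68)
R(U) = 18 + 2*U² (R(U) = (U² + U²) + 18 = 2*U² + 18 = 18 + 2*U²)
R(q) + 6432 = (18 + 2*68²) + 6432 = (18 + 2*4624) + 6432 = (18 + 9248) + 6432 = 9266 + 6432 = 15698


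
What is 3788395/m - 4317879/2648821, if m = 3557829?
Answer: -5327494892396/9424052169609 ≈ -0.56531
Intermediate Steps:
3788395/m - 4317879/2648821 = 3788395/3557829 - 4317879/2648821 = -5327494892396/9424052169609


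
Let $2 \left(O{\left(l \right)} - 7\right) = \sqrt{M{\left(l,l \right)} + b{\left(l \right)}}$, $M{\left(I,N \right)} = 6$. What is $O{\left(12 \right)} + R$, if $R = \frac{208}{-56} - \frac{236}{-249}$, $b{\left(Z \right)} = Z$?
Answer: $\frac{7379}{1743} + \frac{3 \sqrt{2}}{2} \approx 6.3548$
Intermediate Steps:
$R = - \frac{4822}{1743}$ ($R = 208 \left(- \frac{1}{56}\right) - - \frac{236}{249} = - \frac{26}{7} + \frac{236}{249} = - \frac{4822}{1743} \approx -2.7665$)
$O{\left(l \right)} = 7 + \frac{\sqrt{6 + l}}{2}$
$O{\left(12 \right)} + R = \left(7 + \frac{\sqrt{6 + 12}}{2}\right) - \frac{4822}{1743} = \left(7 + \frac{\sqrt{18}}{2}\right) - \frac{4822}{1743} = \left(7 + \frac{3 \sqrt{2}}{2}\right) - \frac{4822}{1743} = \frac{7379}{1743} + \frac{3 \sqrt{2}}{2}$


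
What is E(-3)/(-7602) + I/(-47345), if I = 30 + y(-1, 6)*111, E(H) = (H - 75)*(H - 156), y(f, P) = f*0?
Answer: -19580025/11997223 ≈ -1.6320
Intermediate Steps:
y(f, P) = 0
E(H) = (-156 + H)*(-75 + H) (E(H) = (-75 + H)*(-156 + H) = (-156 + H)*(-75 + H))
I = 30 (I = 30 + 0*111 = 30 + 0 = 30)
E(-3)/(-7602) + I/(-47345) = (11700 + (-3)**2 - 231*(-3))/(-7602) + 30/(-47345) = (11700 + 9 + 693)*(-1/7602) + 30*(-1/47345) = 12402*(-1/7602) - 6/9469 = -2067/1267 - 6/9469 = -19580025/11997223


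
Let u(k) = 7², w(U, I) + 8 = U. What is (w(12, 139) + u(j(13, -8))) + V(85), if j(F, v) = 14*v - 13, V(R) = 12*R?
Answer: 1073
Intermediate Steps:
w(U, I) = -8 + U
j(F, v) = -13 + 14*v
u(k) = 49
(w(12, 139) + u(j(13, -8))) + V(85) = ((-8 + 12) + 49) + 12*85 = (4 + 49) + 1020 = 53 + 1020 = 1073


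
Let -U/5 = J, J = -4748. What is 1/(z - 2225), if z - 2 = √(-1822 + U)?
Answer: -57/126149 - √21918/4919811 ≈ -0.00048194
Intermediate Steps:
U = 23740 (U = -5*(-4748) = 23740)
z = 2 + √21918 (z = 2 + √(-1822 + 23740) = 2 + √21918 ≈ 150.05)
1/(z - 2225) = 1/((2 + √21918) - 2225) = 1/(-2223 + √21918)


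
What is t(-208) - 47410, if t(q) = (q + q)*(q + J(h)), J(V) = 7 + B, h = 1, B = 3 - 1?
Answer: 35374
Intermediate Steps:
B = 2
J(V) = 9 (J(V) = 7 + 2 = 9)
t(q) = 2*q*(9 + q) (t(q) = (q + q)*(q + 9) = (2*q)*(9 + q) = 2*q*(9 + q))
t(-208) - 47410 = 2*(-208)*(9 - 208) - 47410 = 2*(-208)*(-199) - 47410 = 82784 - 47410 = 35374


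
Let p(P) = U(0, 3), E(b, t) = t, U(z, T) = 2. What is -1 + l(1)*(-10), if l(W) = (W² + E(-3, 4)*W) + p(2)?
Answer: -71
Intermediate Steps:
p(P) = 2
l(W) = 2 + W² + 4*W (l(W) = (W² + 4*W) + 2 = 2 + W² + 4*W)
-1 + l(1)*(-10) = -1 + (2 + 1² + 4*1)*(-10) = -1 + (2 + 1 + 4)*(-10) = -1 + 7*(-10) = -1 - 70 = -71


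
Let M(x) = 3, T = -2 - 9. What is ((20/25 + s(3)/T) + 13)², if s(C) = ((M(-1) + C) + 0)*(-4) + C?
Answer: 746496/3025 ≈ 246.78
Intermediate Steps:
T = -11
s(C) = -12 - 3*C (s(C) = ((3 + C) + 0)*(-4) + C = (3 + C)*(-4) + C = (-12 - 4*C) + C = -12 - 3*C)
((20/25 + s(3)/T) + 13)² = ((20/25 + (-12 - 3*3)/(-11)) + 13)² = ((20*(1/25) + (-12 - 9)*(-1/11)) + 13)² = ((⅘ - 21*(-1/11)) + 13)² = ((⅘ + 21/11) + 13)² = (149/55 + 13)² = (864/55)² = 746496/3025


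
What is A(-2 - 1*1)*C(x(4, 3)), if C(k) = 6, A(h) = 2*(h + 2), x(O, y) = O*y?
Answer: -12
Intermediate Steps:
A(h) = 4 + 2*h (A(h) = 2*(2 + h) = 4 + 2*h)
A(-2 - 1*1)*C(x(4, 3)) = (4 + 2*(-2 - 1*1))*6 = (4 + 2*(-2 - 1))*6 = (4 + 2*(-3))*6 = (4 - 6)*6 = -2*6 = -12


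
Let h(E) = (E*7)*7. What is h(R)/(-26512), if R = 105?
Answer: -5145/26512 ≈ -0.19406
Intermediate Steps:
h(E) = 49*E (h(E) = (7*E)*7 = 49*E)
h(R)/(-26512) = (49*105)/(-26512) = 5145*(-1/26512) = -5145/26512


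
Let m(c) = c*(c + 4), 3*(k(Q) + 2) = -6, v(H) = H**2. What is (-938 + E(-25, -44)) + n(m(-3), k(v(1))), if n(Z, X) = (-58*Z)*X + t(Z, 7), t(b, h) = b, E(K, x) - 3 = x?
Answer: -1678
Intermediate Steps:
E(K, x) = 3 + x
k(Q) = -4 (k(Q) = -2 + (1/3)*(-6) = -2 - 2 = -4)
m(c) = c*(4 + c)
n(Z, X) = Z - 58*X*Z (n(Z, X) = (-58*Z)*X + Z = -58*X*Z + Z = Z - 58*X*Z)
(-938 + E(-25, -44)) + n(m(-3), k(v(1))) = (-938 + (3 - 44)) + (-3*(4 - 3))*(1 - 58*(-4)) = (-938 - 41) + (-3*1)*(1 + 232) = -979 - 3*233 = -979 - 699 = -1678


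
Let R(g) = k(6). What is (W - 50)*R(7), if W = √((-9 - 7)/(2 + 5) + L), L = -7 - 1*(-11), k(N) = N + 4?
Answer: -500 + 20*√21/7 ≈ -486.91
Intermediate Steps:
k(N) = 4 + N
L = 4 (L = -7 + 11 = 4)
R(g) = 10 (R(g) = 4 + 6 = 10)
W = 2*√21/7 (W = √((-9 - 7)/(2 + 5) + 4) = √(-16/7 + 4) = √(12/7) = 2*√21/7 ≈ 1.3093)
(W - 50)*R(7) = (2*√21/7 - 50)*10 = (-50 + 2*√21/7)*10 = -500 + 20*√21/7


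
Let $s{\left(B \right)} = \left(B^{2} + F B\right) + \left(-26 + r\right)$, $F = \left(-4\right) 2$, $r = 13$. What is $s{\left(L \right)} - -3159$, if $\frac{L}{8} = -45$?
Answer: $135626$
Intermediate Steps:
$L = -360$ ($L = 8 \left(-45\right) = -360$)
$F = -8$
$s{\left(B \right)} = -13 + B^{2} - 8 B$ ($s{\left(B \right)} = \left(B^{2} - 8 B\right) + \left(-26 + 13\right) = \left(B^{2} - 8 B\right) - 13 = -13 + B^{2} - 8 B$)
$s{\left(L \right)} - -3159 = \left(-13 + \left(-360\right)^{2} - -2880\right) - -3159 = \left(-13 + 129600 + 2880\right) + 3159 = 132467 + 3159 = 135626$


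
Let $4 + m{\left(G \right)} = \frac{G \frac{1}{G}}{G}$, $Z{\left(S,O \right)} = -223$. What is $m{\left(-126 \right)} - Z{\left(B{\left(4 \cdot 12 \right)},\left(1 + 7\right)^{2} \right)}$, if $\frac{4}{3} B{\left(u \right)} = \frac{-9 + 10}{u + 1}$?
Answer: $\frac{27593}{126} \approx 218.99$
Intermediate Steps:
$B{\left(u \right)} = \frac{3}{4 \left(1 + u\right)}$ ($B{\left(u \right)} = \frac{3 \frac{-9 + 10}{u + 1}}{4} = \frac{3 \cdot 1 \frac{1}{1 + u}}{4} = \frac{3}{4 \left(1 + u\right)}$)
$m{\left(G \right)} = -4 + \frac{1}{G}$ ($m{\left(G \right)} = -4 + \frac{G \frac{1}{G}}{G} = -4 + 1 \frac{1}{G} = -4 + \frac{1}{G}$)
$m{\left(-126 \right)} - Z{\left(B{\left(4 \cdot 12 \right)},\left(1 + 7\right)^{2} \right)} = \left(-4 + \frac{1}{-126}\right) - -223 = \left(-4 - \frac{1}{126}\right) + 223 = - \frac{505}{126} + 223 = \frac{27593}{126}$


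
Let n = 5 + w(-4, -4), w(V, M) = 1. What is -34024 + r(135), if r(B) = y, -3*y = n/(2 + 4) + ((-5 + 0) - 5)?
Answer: -34021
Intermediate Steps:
n = 6 (n = 5 + 1 = 6)
y = 3 (y = -(6/(2 + 4) + ((-5 + 0) - 5))/3 = -(6/6 + (-5 - 5))/3 = -(6*(1/6) - 10)/3 = -(1 - 10)/3 = -1/3*(-9) = 3)
r(B) = 3
-34024 + r(135) = -34024 + 3 = -34021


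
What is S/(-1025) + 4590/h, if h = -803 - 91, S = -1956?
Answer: -492681/152725 ≈ -3.2259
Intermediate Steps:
h = -894
S/(-1025) + 4590/h = -1956/(-1025) + 4590/(-894) = -1956*(-1/1025) + 4590*(-1/894) = 1956/1025 - 765/149 = -492681/152725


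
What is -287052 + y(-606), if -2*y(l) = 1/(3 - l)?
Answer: -349629337/1218 ≈ -2.8705e+5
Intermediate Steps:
y(l) = -1/(2*(3 - l))
-287052 + y(-606) = -287052 + 1/(2*(-3 - 606)) = -287052 + (½)/(-609) = -287052 + (½)*(-1/609) = -287052 - 1/1218 = -349629337/1218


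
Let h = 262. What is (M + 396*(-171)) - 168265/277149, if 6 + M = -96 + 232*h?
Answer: -1949634331/277149 ≈ -7034.6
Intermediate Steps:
M = 60682 (M = -6 + (-96 + 232*262) = -6 + (-96 + 60784) = -6 + 60688 = 60682)
(M + 396*(-171)) - 168265/277149 = (60682 + 396*(-171)) - 168265/277149 = (60682 - 67716) - 168265*1/277149 = -7034 - 168265/277149 = -1949634331/277149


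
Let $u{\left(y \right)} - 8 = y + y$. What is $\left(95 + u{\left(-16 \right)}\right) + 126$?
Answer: $197$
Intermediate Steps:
$u{\left(y \right)} = 8 + 2 y$ ($u{\left(y \right)} = 8 + \left(y + y\right) = 8 + 2 y$)
$\left(95 + u{\left(-16 \right)}\right) + 126 = \left(95 + \left(8 + 2 \left(-16\right)\right)\right) + 126 = \left(95 + \left(8 - 32\right)\right) + 126 = \left(95 - 24\right) + 126 = 71 + 126 = 197$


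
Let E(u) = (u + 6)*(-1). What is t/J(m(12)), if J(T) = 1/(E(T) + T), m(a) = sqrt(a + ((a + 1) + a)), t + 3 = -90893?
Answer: 545376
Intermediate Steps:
t = -90896 (t = -3 - 90893 = -90896)
E(u) = -6 - u (E(u) = (6 + u)*(-1) = -6 - u)
m(a) = sqrt(1 + 3*a) (m(a) = sqrt(a + ((1 + a) + a)) = sqrt(a + (1 + 2*a)) = sqrt(1 + 3*a))
J(T) = -1/6 (J(T) = 1/((-6 - T) + T) = 1/(-6) = -1/6)
t/J(m(12)) = -90896/(-1/6) = -90896*(-6) = 545376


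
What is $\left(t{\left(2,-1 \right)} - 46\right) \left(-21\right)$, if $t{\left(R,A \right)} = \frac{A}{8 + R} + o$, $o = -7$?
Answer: $\frac{11151}{10} \approx 1115.1$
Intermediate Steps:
$t{\left(R,A \right)} = -7 + \frac{A}{8 + R}$ ($t{\left(R,A \right)} = \frac{A}{8 + R} - 7 = -7 + \frac{A}{8 + R}$)
$\left(t{\left(2,-1 \right)} - 46\right) \left(-21\right) = \left(\frac{-56 - 1 - 14}{8 + 2} - 46\right) \left(-21\right) = \left(\frac{-56 - 1 - 14}{10} - 46\right) \left(-21\right) = \left(\frac{1}{10} \left(-71\right) - 46\right) \left(-21\right) = \left(- \frac{71}{10} - 46\right) \left(-21\right) = \left(- \frac{531}{10}\right) \left(-21\right) = \frac{11151}{10}$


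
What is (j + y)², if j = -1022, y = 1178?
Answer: 24336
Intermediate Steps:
(j + y)² = (-1022 + 1178)² = 156² = 24336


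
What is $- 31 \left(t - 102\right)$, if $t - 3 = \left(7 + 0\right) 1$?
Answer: $2852$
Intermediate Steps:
$t = 10$ ($t = 3 + \left(7 + 0\right) 1 = 3 + 7 \cdot 1 = 3 + 7 = 10$)
$- 31 \left(t - 102\right) = - 31 \left(10 - 102\right) = \left(-31\right) \left(-92\right) = 2852$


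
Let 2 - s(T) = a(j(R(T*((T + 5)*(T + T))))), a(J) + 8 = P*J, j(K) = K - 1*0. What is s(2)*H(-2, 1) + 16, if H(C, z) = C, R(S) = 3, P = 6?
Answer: 32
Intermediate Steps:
j(K) = K (j(K) = K + 0 = K)
a(J) = -8 + 6*J
s(T) = -8 (s(T) = 2 - (-8 + 6*3) = 2 - (-8 + 18) = 2 - 1*10 = 2 - 10 = -8)
s(2)*H(-2, 1) + 16 = -8*(-2) + 16 = 16 + 16 = 32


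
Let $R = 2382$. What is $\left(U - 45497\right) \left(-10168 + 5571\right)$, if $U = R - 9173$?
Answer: $240367936$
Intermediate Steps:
$U = -6791$ ($U = 2382 - 9173 = -6791$)
$\left(U - 45497\right) \left(-10168 + 5571\right) = \left(-6791 - 45497\right) \left(-10168 + 5571\right) = \left(-52288\right) \left(-4597\right) = 240367936$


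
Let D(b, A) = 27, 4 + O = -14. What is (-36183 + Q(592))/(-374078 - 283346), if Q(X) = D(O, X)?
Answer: 9039/164356 ≈ 0.054996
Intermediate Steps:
O = -18 (O = -4 - 14 = -18)
Q(X) = 27
(-36183 + Q(592))/(-374078 - 283346) = (-36183 + 27)/(-374078 - 283346) = -36156/(-657424) = -36156*(-1/657424) = 9039/164356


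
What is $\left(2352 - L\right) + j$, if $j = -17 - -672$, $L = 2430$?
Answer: $577$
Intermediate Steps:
$j = 655$ ($j = -17 + 672 = 655$)
$\left(2352 - L\right) + j = \left(2352 - 2430\right) + 655 = -78 + 655 = 577$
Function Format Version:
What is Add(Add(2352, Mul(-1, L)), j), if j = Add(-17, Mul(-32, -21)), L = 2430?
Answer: 577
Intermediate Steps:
j = 655 (j = Add(-17, 672) = 655)
Add(Add(2352, Mul(-1, L)), j) = Add(Add(2352, Mul(-1, 2430)), 655) = Add(Add(2352, -2430), 655) = Add(-78, 655) = 577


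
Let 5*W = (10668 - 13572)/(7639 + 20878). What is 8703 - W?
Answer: 1240920159/142585 ≈ 8703.0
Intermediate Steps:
W = -2904/142585 (W = ((10668 - 13572)/(7639 + 20878))/5 = (-2904/28517)/5 = (-2904*1/28517)/5 = (1/5)*(-2904/28517) = -2904/142585 ≈ -0.020367)
8703 - W = 8703 - 1*(-2904/142585) = 8703 + 2904/142585 = 1240920159/142585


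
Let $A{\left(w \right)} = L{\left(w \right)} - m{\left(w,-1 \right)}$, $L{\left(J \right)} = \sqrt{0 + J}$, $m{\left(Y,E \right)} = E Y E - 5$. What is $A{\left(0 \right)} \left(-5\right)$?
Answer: $-25$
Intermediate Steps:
$m{\left(Y,E \right)} = -5 + Y E^{2}$ ($m{\left(Y,E \right)} = Y E^{2} - 5 = -5 + Y E^{2}$)
$L{\left(J \right)} = \sqrt{J}$
$A{\left(w \right)} = 5 + \sqrt{w} - w$ ($A{\left(w \right)} = \sqrt{w} - \left(-5 + w \left(-1\right)^{2}\right) = \sqrt{w} - \left(-5 + w 1\right) = \sqrt{w} - \left(-5 + w\right) = 5 + \sqrt{w} - w$)
$A{\left(0 \right)} \left(-5\right) = \left(5 + \sqrt{0} - 0\right) \left(-5\right) = \left(5 + 0 + 0\right) \left(-5\right) = 5 \left(-5\right) = -25$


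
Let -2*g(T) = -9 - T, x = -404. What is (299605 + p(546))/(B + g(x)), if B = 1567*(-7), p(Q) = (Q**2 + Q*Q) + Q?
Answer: -1792766/22333 ≈ -80.274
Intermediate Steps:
g(T) = 9/2 + T/2 (g(T) = -(-9 - T)/2 = 9/2 + T/2)
p(Q) = Q + 2*Q**2 (p(Q) = (Q**2 + Q**2) + Q = 2*Q**2 + Q = Q + 2*Q**2)
B = -10969
(299605 + p(546))/(B + g(x)) = (299605 + 546*(1 + 2*546))/(-10969 + (9/2 + (1/2)*(-404))) = (299605 + 546*(1 + 1092))/(-10969 + (9/2 - 202)) = (299605 + 546*1093)/(-10969 - 395/2) = (299605 + 596778)/(-22333/2) = 896383*(-2/22333) = -1792766/22333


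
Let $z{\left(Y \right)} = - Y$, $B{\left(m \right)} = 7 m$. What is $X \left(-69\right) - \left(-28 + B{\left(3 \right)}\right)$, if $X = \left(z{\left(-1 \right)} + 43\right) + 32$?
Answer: $-5237$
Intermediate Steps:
$X = 76$ ($X = \left(\left(-1\right) \left(-1\right) + 43\right) + 32 = \left(1 + 43\right) + 32 = 44 + 32 = 76$)
$X \left(-69\right) - \left(-28 + B{\left(3 \right)}\right) = 76 \left(-69\right) + \left(28 - 7 \cdot 3\right) = -5244 + \left(28 - 21\right) = -5244 + 7 = -5237$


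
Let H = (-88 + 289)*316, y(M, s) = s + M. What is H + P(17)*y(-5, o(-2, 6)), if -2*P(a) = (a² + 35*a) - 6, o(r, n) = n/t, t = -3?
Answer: 66589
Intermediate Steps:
o(r, n) = -n/3 (o(r, n) = n/(-3) = n*(-⅓) = -n/3)
P(a) = 3 - 35*a/2 - a²/2 (P(a) = -((a² + 35*a) - 6)/2 = -(-6 + a² + 35*a)/2 = 3 - 35*a/2 - a²/2)
y(M, s) = M + s
H = 63516 (H = 201*316 = 63516)
H + P(17)*y(-5, o(-2, 6)) = 63516 + (3 - 35/2*17 - ½*17²)*(-5 - ⅓*6) = 63516 + (3 - 595/2 - ½*289)*(-5 - 2) = 63516 + (3 - 595/2 - 289/2)*(-7) = 63516 - 439*(-7) = 63516 + 3073 = 66589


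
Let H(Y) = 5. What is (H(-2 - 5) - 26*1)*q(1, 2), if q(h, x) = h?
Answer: -21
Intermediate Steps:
(H(-2 - 5) - 26*1)*q(1, 2) = (5 - 26*1)*1 = (5 - 26)*1 = -21*1 = -21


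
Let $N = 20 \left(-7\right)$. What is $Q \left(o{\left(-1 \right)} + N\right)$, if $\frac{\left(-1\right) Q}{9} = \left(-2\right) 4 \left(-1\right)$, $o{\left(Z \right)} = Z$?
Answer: $10152$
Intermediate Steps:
$N = -140$
$Q = -72$ ($Q = - 9 \left(-2\right) 4 \left(-1\right) = - 9 \left(\left(-8\right) \left(-1\right)\right) = \left(-9\right) 8 = -72$)
$Q \left(o{\left(-1 \right)} + N\right) = - 72 \left(-1 - 140\right) = \left(-72\right) \left(-141\right) = 10152$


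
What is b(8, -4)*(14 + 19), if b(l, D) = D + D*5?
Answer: -792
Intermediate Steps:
b(l, D) = 6*D (b(l, D) = D + 5*D = 6*D)
b(8, -4)*(14 + 19) = (6*(-4))*(14 + 19) = -24*33 = -792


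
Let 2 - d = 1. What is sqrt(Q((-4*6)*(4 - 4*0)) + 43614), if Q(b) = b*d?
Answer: sqrt(43518) ≈ 208.61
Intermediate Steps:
d = 1 (d = 2 - 1*1 = 2 - 1 = 1)
Q(b) = b (Q(b) = b*1 = b)
sqrt(Q((-4*6)*(4 - 4*0)) + 43614) = sqrt((-4*6)*(4 - 4*0) + 43614) = sqrt(-24*(4 + 0) + 43614) = sqrt(-24*4 + 43614) = sqrt(-96 + 43614) = sqrt(43518)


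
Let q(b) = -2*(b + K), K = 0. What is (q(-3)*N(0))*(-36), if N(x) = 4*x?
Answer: 0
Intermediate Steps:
q(b) = -2*b (q(b) = -2*(b + 0) = -2*b)
(q(-3)*N(0))*(-36) = ((-2*(-3))*(4*0))*(-36) = (6*0)*(-36) = 0*(-36) = 0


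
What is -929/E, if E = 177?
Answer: -929/177 ≈ -5.2486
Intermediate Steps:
-929/E = -929/177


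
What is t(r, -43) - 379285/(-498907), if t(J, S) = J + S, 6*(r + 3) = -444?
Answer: -59489555/498907 ≈ -119.24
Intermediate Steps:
r = -77 (r = -3 + (⅙)*(-444) = -3 - 74 = -77)
t(r, -43) - 379285/(-498907) = (-77 - 43) - 379285/(-498907) = -120 - 379285*(-1/498907) = -120 + 379285/498907 = -59489555/498907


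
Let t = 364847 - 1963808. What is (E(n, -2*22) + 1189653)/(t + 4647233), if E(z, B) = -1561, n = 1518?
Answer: 297023/762068 ≈ 0.38976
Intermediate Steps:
t = -1598961
(E(n, -2*22) + 1189653)/(t + 4647233) = (-1561 + 1189653)/(-1598961 + 4647233) = 1188092/3048272 = 1188092*(1/3048272) = 297023/762068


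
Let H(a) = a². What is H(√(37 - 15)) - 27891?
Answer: -27869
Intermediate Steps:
H(√(37 - 15)) - 27891 = (√(37 - 15))² - 27891 = (√22)² - 27891 = 22 - 27891 = -27869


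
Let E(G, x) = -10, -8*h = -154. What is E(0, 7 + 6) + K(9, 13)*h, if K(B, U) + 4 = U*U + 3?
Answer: 3224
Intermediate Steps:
K(B, U) = -1 + U² (K(B, U) = -4 + (U*U + 3) = -4 + (U² + 3) = -4 + (3 + U²) = -1 + U²)
h = 77/4 (h = -⅛*(-154) = 77/4 ≈ 19.250)
E(0, 7 + 6) + K(9, 13)*h = -10 + (-1 + 13²)*(77/4) = -10 + (-1 + 169)*(77/4) = -10 + 168*(77/4) = -10 + 3234 = 3224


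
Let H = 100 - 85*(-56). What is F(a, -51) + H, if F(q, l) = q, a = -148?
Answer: 4712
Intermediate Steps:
H = 4860 (H = 100 + 4760 = 4860)
F(a, -51) + H = -148 + 4860 = 4712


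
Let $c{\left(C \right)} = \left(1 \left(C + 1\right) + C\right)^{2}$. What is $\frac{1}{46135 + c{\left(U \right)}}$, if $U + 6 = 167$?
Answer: $\frac{1}{150464} \approx 6.6461 \cdot 10^{-6}$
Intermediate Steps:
$U = 161$ ($U = -6 + 167 = 161$)
$c{\left(C \right)} = \left(1 + 2 C\right)^{2}$ ($c{\left(C \right)} = \left(1 \left(1 + C\right) + C\right)^{2} = \left(\left(1 + C\right) + C\right)^{2} = \left(1 + 2 C\right)^{2}$)
$\frac{1}{46135 + c{\left(U \right)}} = \frac{1}{46135 + \left(1 + 2 \cdot 161\right)^{2}} = \frac{1}{46135 + \left(1 + 322\right)^{2}} = \frac{1}{46135 + 323^{2}} = \frac{1}{46135 + 104329} = \frac{1}{150464}$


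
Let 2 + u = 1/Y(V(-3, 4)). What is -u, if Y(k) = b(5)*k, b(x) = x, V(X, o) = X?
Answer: 31/15 ≈ 2.0667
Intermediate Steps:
Y(k) = 5*k
u = -31/15 (u = -2 + 1/(5*(-3)) = -2 + 1/(-15) = -2 - 1/15 = -31/15 ≈ -2.0667)
-u = -1*(-31/15) = 31/15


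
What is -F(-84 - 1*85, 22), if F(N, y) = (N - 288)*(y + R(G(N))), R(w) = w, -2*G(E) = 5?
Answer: 17823/2 ≈ 8911.5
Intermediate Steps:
G(E) = -5/2 (G(E) = -1/2*5 = -5/2)
F(N, y) = (-288 + N)*(-5/2 + y) (F(N, y) = (N - 288)*(y - 5/2) = (-288 + N)*(-5/2 + y))
-F(-84 - 1*85, 22) = -(720 - 288*22 - 5*(-84 - 1*85)/2 + (-84 - 1*85)*22) = -(720 - 6336 - 5*(-84 - 85)/2 + (-84 - 85)*22) = -(720 - 6336 - 5/2*(-169) - 169*22) = -(720 - 6336 + 845/2 - 3718) = -1*(-17823/2) = 17823/2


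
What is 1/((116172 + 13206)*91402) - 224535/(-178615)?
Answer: 531043595115815/422439048412188 ≈ 1.2571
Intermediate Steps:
1/((116172 + 13206)*91402) - 224535/(-178615) = (1/91402)/129378 - 224535*(-1/178615) = (1/129378)*(1/91402) + 44907/35723 = 1/11825407956 + 44907/35723 = 531043595115815/422439048412188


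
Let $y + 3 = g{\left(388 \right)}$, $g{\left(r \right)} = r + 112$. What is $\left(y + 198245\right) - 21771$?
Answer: $176971$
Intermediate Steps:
$g{\left(r \right)} = 112 + r$
$y = 497$ ($y = -3 + \left(112 + 388\right) = -3 + 500 = 497$)
$\left(y + 198245\right) - 21771 = \left(497 + 198245\right) - 21771 = 198742 - 21771 = 176971$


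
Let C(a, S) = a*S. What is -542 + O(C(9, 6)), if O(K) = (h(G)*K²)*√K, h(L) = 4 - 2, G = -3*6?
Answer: -542 + 17496*√6 ≈ 42314.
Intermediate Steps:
G = -18
h(L) = 2
C(a, S) = S*a
O(K) = 2*K^(5/2) (O(K) = (2*K²)*√K = 2*K^(5/2))
-542 + O(C(9, 6)) = -542 + 2*(6*9)^(5/2) = -542 + 2*54^(5/2) = -542 + 2*(8748*√6) = -542 + 17496*√6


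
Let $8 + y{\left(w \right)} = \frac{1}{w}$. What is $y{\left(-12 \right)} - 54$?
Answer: $- \frac{745}{12} \approx -62.083$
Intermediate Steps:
$y{\left(w \right)} = -8 + \frac{1}{w}$
$y{\left(-12 \right)} - 54 = \left(-8 + \frac{1}{-12}\right) - 54 = \left(-8 - \frac{1}{12}\right) - 54 = - \frac{97}{12} - 54 = - \frac{745}{12}$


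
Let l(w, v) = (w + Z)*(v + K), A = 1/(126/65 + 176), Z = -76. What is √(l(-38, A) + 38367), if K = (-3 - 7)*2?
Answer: 6*√37759439238/5783 ≈ 201.61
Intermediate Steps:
A = 65/11566 (A = 1/(126*(1/65) + 176) = 1/(126/65 + 176) = 1/(11566/65) = 65/11566 ≈ 0.0056199)
K = -20 (K = -10*2 = -20)
l(w, v) = (-76 + w)*(-20 + v) (l(w, v) = (w - 76)*(v - 20) = (-76 + w)*(-20 + v))
√(l(-38, A) + 38367) = √((1520 - 76*65/11566 - 20*(-38) + (65/11566)*(-38)) + 38367) = √((1520 - 2470/5783 + 760 - 1235/5783) + 38367) = √(13181535/5783 + 38367) = √(235057896/5783) = 6*√37759439238/5783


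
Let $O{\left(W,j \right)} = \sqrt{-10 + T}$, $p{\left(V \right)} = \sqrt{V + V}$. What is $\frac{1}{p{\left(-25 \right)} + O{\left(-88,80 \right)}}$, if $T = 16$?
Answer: $\frac{1}{\sqrt{6} + 5 i \sqrt{2}} \approx 0.043741 - 0.12627 i$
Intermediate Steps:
$p{\left(V \right)} = \sqrt{2} \sqrt{V}$ ($p{\left(V \right)} = \sqrt{2 V} = \sqrt{2} \sqrt{V}$)
$O{\left(W,j \right)} = \sqrt{6}$ ($O{\left(W,j \right)} = \sqrt{-10 + 16} = \sqrt{6}$)
$\frac{1}{p{\left(-25 \right)} + O{\left(-88,80 \right)}} = \frac{1}{\sqrt{2} \sqrt{-25} + \sqrt{6}} = \frac{1}{\sqrt{2} \cdot 5 i + \sqrt{6}} = \frac{1}{5 i \sqrt{2} + \sqrt{6}} = \frac{1}{\sqrt{6} + 5 i \sqrt{2}}$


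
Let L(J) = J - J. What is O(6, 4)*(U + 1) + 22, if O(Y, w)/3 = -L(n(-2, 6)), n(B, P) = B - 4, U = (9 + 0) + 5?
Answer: 22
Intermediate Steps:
U = 14 (U = 9 + 5 = 14)
n(B, P) = -4 + B
L(J) = 0
O(Y, w) = 0 (O(Y, w) = 3*(-1*0) = 3*0 = 0)
O(6, 4)*(U + 1) + 22 = 0*(14 + 1) + 22 = 0*15 + 22 = 0 + 22 = 22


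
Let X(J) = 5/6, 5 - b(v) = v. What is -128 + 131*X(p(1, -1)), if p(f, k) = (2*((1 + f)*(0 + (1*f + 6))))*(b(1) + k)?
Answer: -113/6 ≈ -18.833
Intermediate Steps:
b(v) = 5 - v
p(f, k) = 2*(1 + f)*(4 + k)*(6 + f) (p(f, k) = (2*((1 + f)*(0 + (1*f + 6))))*((5 - 1*1) + k) = (2*((1 + f)*(0 + (f + 6))))*((5 - 1) + k) = (2*((1 + f)*(0 + (6 + f))))*(4 + k) = (2*((1 + f)*(6 + f)))*(4 + k) = (2*(1 + f)*(6 + f))*(4 + k) = 2*(1 + f)*(4 + k)*(6 + f))
X(J) = ⅚ (X(J) = 5*(⅙) = ⅚)
-128 + 131*X(p(1, -1)) = -128 + 131*(⅚) = -128 + 655/6 = -113/6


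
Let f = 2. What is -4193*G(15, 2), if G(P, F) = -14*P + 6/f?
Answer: 867951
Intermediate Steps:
G(P, F) = 3 - 14*P (G(P, F) = -14*P + 6/2 = -14*P + 6*(½) = -14*P + 3 = 3 - 14*P)
-4193*G(15, 2) = -4193*(3 - 14*15) = -4193*(3 - 210) = -4193*(-207) = 867951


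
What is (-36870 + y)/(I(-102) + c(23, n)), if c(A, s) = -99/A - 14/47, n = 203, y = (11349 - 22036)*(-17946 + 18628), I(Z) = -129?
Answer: 1979690431/36106 ≈ 54830.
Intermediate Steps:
y = -7288534 (y = -10687*682 = -7288534)
c(A, s) = -14/47 - 99/A (c(A, s) = -99/A - 14*1/47 = -99/A - 14/47 = -14/47 - 99/A)
(-36870 + y)/(I(-102) + c(23, n)) = (-36870 - 7288534)/(-129 + (-14/47 - 99/23)) = -7325404/(-129 + (-14/47 - 99*1/23)) = -7325404/(-129 + (-14/47 - 99/23)) = -7325404/(-129 - 4975/1081) = -7325404/(-144424/1081) = -7325404*(-1081/144424) = 1979690431/36106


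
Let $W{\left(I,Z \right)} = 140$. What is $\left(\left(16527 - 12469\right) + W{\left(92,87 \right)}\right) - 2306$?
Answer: $1892$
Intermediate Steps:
$\left(\left(16527 - 12469\right) + W{\left(92,87 \right)}\right) - 2306 = \left(\left(16527 - 12469\right) + 140\right) - 2306 = \left(4058 + 140\right) - 2306 = 4198 - 2306 = 1892$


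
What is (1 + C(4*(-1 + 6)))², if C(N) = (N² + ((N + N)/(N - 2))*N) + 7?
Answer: 16581184/81 ≈ 2.0471e+5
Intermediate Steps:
C(N) = 7 + N² + 2*N²/(-2 + N) (C(N) = (N² + ((2*N)/(-2 + N))*N) + 7 = (N² + (2*N/(-2 + N))*N) + 7 = (N² + 2*N²/(-2 + N)) + 7 = 7 + N² + 2*N²/(-2 + N))
(1 + C(4*(-1 + 6)))² = (1 + (-14 + (4*(-1 + 6))³ + 7*(4*(-1 + 6)))/(-2 + 4*(-1 + 6)))² = (1 + (-14 + (4*5)³ + 7*(4*5))/(-2 + 4*5))² = (1 + (-14 + 20³ + 7*20)/(-2 + 20))² = (1 + (-14 + 8000 + 140)/18)² = (1 + (1/18)*8126)² = (1 + 4063/9)² = (4072/9)² = 16581184/81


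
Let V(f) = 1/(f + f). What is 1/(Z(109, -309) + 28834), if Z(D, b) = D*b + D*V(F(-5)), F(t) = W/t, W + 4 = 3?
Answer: -2/9149 ≈ -0.00021860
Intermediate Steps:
W = -1 (W = -4 + 3 = -1)
F(t) = -1/t
V(f) = 1/(2*f)
Z(D, b) = 5*D/2 + D*b (Z(D, b) = D*b + D*(1/(2*((-1/(-5))))) = D*b + D*(1/(2*((-1*(-⅕))))) = D*b + D*(1/(2*(⅕))) = D*b + D*((½)*5) = D*b + D*(5/2) = D*b + 5*D/2 = 5*D/2 + D*b)
1/(Z(109, -309) + 28834) = 1/((½)*109*(5 + 2*(-309)) + 28834) = 1/((½)*109*(5 - 618) + 28834) = 1/((½)*109*(-613) + 28834) = 1/(-66817/2 + 28834) = 1/(-9149/2) = -2/9149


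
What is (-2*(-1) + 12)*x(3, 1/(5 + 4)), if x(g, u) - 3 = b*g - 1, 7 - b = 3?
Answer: 196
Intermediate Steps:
b = 4 (b = 7 - 1*3 = 7 - 3 = 4)
x(g, u) = 2 + 4*g (x(g, u) = 3 + (4*g - 1) = 3 + (-1 + 4*g) = 2 + 4*g)
(-2*(-1) + 12)*x(3, 1/(5 + 4)) = (-2*(-1) + 12)*(2 + 4*3) = (2 + 12)*(2 + 12) = 14*14 = 196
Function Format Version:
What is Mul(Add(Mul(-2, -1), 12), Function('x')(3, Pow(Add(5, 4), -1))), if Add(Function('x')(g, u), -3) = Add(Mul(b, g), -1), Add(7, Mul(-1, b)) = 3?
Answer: 196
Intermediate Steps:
b = 4 (b = Add(7, Mul(-1, 3)) = Add(7, -3) = 4)
Function('x')(g, u) = Add(2, Mul(4, g)) (Function('x')(g, u) = Add(3, Add(Mul(4, g), -1)) = Add(3, Add(-1, Mul(4, g))) = Add(2, Mul(4, g)))
Mul(Add(Mul(-2, -1), 12), Function('x')(3, Pow(Add(5, 4), -1))) = Mul(Add(Mul(-2, -1), 12), Add(2, Mul(4, 3))) = Mul(Add(2, 12), Add(2, 12)) = Mul(14, 14) = 196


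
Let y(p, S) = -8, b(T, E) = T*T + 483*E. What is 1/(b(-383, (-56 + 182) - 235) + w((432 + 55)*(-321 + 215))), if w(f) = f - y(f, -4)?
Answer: 1/42428 ≈ 2.3569e-5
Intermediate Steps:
b(T, E) = T**2 + 483*E
w(f) = 8 + f (w(f) = f - 1*(-8) = f + 8 = 8 + f)
1/(b(-383, (-56 + 182) - 235) + w((432 + 55)*(-321 + 215))) = 1/(((-383)**2 + 483*((-56 + 182) - 235)) + (8 + (432 + 55)*(-321 + 215))) = 1/((146689 + 483*(126 - 235)) + (8 + 487*(-106))) = 1/((146689 + 483*(-109)) + (8 - 51622)) = 1/((146689 - 52647) - 51614) = 1/(94042 - 51614) = 1/42428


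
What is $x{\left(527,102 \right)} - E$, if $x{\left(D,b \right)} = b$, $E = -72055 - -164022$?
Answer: $-91865$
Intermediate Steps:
$E = 91967$ ($E = -72055 + 164022 = 91967$)
$x{\left(527,102 \right)} - E = 102 - 91967 = -91865$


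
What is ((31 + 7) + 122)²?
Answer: 25600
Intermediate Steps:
((31 + 7) + 122)² = (38 + 122)² = 160² = 25600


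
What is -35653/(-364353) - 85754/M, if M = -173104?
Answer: 18708202037/31535480856 ≈ 0.59324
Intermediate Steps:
-35653/(-364353) - 85754/M = -35653/(-364353) - 85754/(-173104) = -35653*(-1/364353) - 85754*(-1/173104) = 35653/364353 + 42877/86552 = 18708202037/31535480856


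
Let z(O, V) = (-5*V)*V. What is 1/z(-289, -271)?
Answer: -1/367205 ≈ -2.7233e-6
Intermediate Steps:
z(O, V) = -5*V**2
1/z(-289, -271) = 1/(-5*(-271)**2) = 1/(-5*73441) = 1/(-367205) = -1/367205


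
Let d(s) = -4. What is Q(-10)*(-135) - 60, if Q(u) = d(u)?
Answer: 480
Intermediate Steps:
Q(u) = -4
Q(-10)*(-135) - 60 = -4*(-135) - 60 = 540 - 60 = 480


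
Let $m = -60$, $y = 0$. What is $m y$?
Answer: $0$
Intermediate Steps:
$m y = \left(-60\right) 0 = 0$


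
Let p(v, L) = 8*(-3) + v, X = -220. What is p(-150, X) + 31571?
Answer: 31397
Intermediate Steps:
p(v, L) = -24 + v
p(-150, X) + 31571 = (-24 - 150) + 31571 = -174 + 31571 = 31397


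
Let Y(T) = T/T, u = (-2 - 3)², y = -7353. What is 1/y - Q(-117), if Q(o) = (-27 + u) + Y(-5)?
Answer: 7352/7353 ≈ 0.99986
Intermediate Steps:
u = 25 (u = (-5)² = 25)
Y(T) = 1
Q(o) = -1 (Q(o) = (-27 + 25) + 1 = -2 + 1 = -1)
1/y - Q(-117) = 1/(-7353) - 1*(-1) = -1/7353 + 1 = 7352/7353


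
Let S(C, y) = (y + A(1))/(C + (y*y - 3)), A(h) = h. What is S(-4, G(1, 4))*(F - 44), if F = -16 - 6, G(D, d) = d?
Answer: -110/3 ≈ -36.667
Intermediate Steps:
F = -22
S(C, y) = (1 + y)/(-3 + C + y²) (S(C, y) = (y + 1)/(C + (y*y - 3)) = (1 + y)/(C + (y² - 3)) = (1 + y)/(C + (-3 + y²)) = (1 + y)/(-3 + C + y²))
S(-4, G(1, 4))*(F - 44) = ((1 + 4)/(-3 - 4 + 4²))*(-22 - 44) = (5/(-3 - 4 + 16))*(-66) = (5/9)*(-66) = -110/3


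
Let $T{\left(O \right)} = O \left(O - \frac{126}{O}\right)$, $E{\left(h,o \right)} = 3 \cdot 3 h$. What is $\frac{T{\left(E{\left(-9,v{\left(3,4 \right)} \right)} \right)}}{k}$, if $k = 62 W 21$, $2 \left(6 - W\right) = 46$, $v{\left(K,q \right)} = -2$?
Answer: $- \frac{2145}{7378} \approx -0.29073$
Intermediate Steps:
$W = -17$ ($W = 6 - 23 = -17$)
$E{\left(h,o \right)} = 9 h$
$k = -22134$ ($k = 62 \left(-17\right) 21 = \left(-1054\right) 21 = -22134$)
$\frac{T{\left(E{\left(-9,v{\left(3,4 \right)} \right)} \right)}}{k} = \frac{-126 + \left(9 \left(-9\right)\right)^{2}}{-22134} = \left(-126 + \left(-81\right)^{2}\right) \left(- \frac{1}{22134}\right) = \left(-126 + 6561\right) \left(- \frac{1}{22134}\right) = 6435 \left(- \frac{1}{22134}\right) = - \frac{2145}{7378}$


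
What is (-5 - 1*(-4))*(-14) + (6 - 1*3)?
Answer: 17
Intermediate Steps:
(-5 - 1*(-4))*(-14) + (6 - 1*3) = (-5 + 4)*(-14) + (6 - 3) = -1*(-14) + 3 = 14 + 3 = 17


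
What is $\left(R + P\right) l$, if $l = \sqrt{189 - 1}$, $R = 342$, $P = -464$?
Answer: $- 244 \sqrt{47} \approx -1672.8$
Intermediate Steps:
$l = 2 \sqrt{47}$ ($l = \sqrt{188} = 2 \sqrt{47} \approx 13.711$)
$\left(R + P\right) l = \left(342 - 464\right) 2 \sqrt{47} = - 122 \cdot 2 \sqrt{47} = - 244 \sqrt{47}$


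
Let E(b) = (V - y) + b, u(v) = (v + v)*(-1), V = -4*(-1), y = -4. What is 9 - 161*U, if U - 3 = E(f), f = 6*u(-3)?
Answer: -7558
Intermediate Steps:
V = 4
u(v) = -2*v (u(v) = (2*v)*(-1) = -2*v)
f = 36 (f = 6*(-2*(-3)) = 6*6 = 36)
E(b) = 8 + b (E(b) = (4 - 1*(-4)) + b = (4 + 4) + b = 8 + b)
U = 47 (U = 3 + (8 + 36) = 3 + 44 = 47)
9 - 161*U = 9 - 161*47 = 9 - 7567 = -7558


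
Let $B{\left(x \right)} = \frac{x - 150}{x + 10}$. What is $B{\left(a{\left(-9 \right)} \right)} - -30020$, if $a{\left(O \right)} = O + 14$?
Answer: $\frac{90031}{3} \approx 30010.0$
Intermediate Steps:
$a{\left(O \right)} = 14 + O$
$B{\left(x \right)} = \frac{-150 + x}{10 + x}$
$B{\left(a{\left(-9 \right)} \right)} - -30020 = \frac{-150 + \left(14 - 9\right)}{10 + \left(14 - 9\right)} - -30020 = \frac{-150 + 5}{10 + 5} + 30020 = \frac{1}{15} \left(-145\right) + 30020 = - \frac{29}{3} + 30020 = \frac{90031}{3}$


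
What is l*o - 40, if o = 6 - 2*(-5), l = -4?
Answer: -104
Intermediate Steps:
o = 16 (o = 6 + 10 = 16)
l*o - 40 = -4*16 - 40 = -64 - 40 = -104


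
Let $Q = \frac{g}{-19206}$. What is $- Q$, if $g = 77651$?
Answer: $\frac{77651}{19206} \approx 4.0431$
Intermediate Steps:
$Q = - \frac{77651}{19206}$ ($Q = \frac{77651}{-19206} = 77651 \left(- \frac{1}{19206}\right) = - \frac{77651}{19206} \approx -4.0431$)
$- Q = \left(-1\right) \left(- \frac{77651}{19206}\right) = \frac{77651}{19206}$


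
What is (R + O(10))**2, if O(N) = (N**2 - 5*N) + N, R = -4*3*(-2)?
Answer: 7056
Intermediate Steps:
R = 24 (R = -12*(-2) = 24)
O(N) = N**2 - 4*N
(R + O(10))**2 = (24 + 10*(-4 + 10))**2 = (24 + 10*6)**2 = (24 + 60)**2 = 84**2 = 7056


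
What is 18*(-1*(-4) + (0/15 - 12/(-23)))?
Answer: 1872/23 ≈ 81.391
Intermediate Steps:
18*(-1*(-4) + (0/15 - 12/(-23))) = 18*(4 + (0*(1/15) - 12*(-1/23))) = 18*(4 + (0 + 12/23)) = 18*(4 + 12/23) = 18*(104/23) = 1872/23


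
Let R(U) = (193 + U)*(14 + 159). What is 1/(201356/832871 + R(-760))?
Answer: -832871/81696947905 ≈ -1.0195e-5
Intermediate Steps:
R(U) = 33389 + 173*U (R(U) = (193 + U)*173 = 33389 + 173*U)
1/(201356/832871 + R(-760)) = 1/(201356/832871 + (33389 + 173*(-760))) = 1/(201356*(1/832871) + (33389 - 131480)) = 1/(201356/832871 - 98091) = 1/(-81696947905/832871) = -832871/81696947905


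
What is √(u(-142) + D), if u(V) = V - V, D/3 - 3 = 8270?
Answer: √24819 ≈ 157.54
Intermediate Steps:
D = 24819 (D = 9 + 3*8270 = 9 + 24810 = 24819)
u(V) = 0
√(u(-142) + D) = √(0 + 24819) = √24819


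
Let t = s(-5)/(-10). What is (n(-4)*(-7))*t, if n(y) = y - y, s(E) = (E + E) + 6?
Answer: 0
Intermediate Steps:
s(E) = 6 + 2*E (s(E) = 2*E + 6 = 6 + 2*E)
n(y) = 0
t = ⅖ (t = (6 + 2*(-5))/(-10) = (6 - 10)*(-⅒) = -4*(-⅒) = ⅖ ≈ 0.40000)
(n(-4)*(-7))*t = (0*(-7))*(⅖) = 0*(⅖) = 0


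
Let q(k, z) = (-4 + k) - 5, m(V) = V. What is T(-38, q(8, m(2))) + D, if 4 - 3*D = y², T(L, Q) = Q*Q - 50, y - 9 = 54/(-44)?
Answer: -98453/1452 ≈ -67.805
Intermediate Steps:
q(k, z) = -9 + k
y = 171/22 (y = 9 + 54/(-44) = 9 + 54*(-1/44) = 9 - 27/22 = 171/22 ≈ 7.7727)
T(L, Q) = -50 + Q² (T(L, Q) = Q² - 50 = -50 + Q²)
D = -27305/1452 (D = 4/3 - (171/22)²/3 = 4/3 - ⅓*29241/484 = 4/3 - 9747/484 = -27305/1452 ≈ -18.805)
T(-38, q(8, m(2))) + D = (-50 + (-9 + 8)²) - 27305/1452 = (-50 + (-1)²) - 27305/1452 = (-50 + 1) - 27305/1452 = -49 - 27305/1452 = -98453/1452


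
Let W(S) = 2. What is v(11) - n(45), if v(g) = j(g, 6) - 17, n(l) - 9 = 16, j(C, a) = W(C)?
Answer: -40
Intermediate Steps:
j(C, a) = 2
n(l) = 25 (n(l) = 9 + 16 = 25)
v(g) = -15 (v(g) = 2 - 17 = -15)
v(11) - n(45) = -15 - 1*25 = -15 - 25 = -40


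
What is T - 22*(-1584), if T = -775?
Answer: 34073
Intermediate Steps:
T - 22*(-1584) = -775 - 22*(-1584) = -775 + 34848 = 34073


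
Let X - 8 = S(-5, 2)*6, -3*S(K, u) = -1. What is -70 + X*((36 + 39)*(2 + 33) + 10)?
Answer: 26280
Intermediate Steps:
S(K, u) = ⅓ (S(K, u) = -⅓*(-1) = ⅓)
X = 10 (X = 8 + (⅓)*6 = 8 + 2 = 10)
-70 + X*((36 + 39)*(2 + 33) + 10) = -70 + 10*((36 + 39)*(2 + 33) + 10) = -70 + 10*(75*35 + 10) = -70 + 10*(2625 + 10) = -70 + 10*2635 = -70 + 26350 = 26280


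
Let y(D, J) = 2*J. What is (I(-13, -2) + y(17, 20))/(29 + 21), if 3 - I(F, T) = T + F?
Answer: 29/25 ≈ 1.1600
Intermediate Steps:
I(F, T) = 3 - F - T (I(F, T) = 3 - (T + F) = 3 - (F + T) = 3 + (-F - T) = 3 - F - T)
(I(-13, -2) + y(17, 20))/(29 + 21) = ((3 - 1*(-13) - 1*(-2)) + 2*20)/(29 + 21) = ((3 + 13 + 2) + 40)/50 = (18 + 40)*(1/50) = 58*(1/50) = 29/25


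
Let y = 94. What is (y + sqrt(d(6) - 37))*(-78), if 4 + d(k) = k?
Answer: -7332 - 78*I*sqrt(35) ≈ -7332.0 - 461.45*I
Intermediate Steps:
d(k) = -4 + k
(y + sqrt(d(6) - 37))*(-78) = (94 + sqrt((-4 + 6) - 37))*(-78) = (94 + sqrt(2 - 37))*(-78) = (94 + sqrt(-35))*(-78) = (94 + I*sqrt(35))*(-78) = -7332 - 78*I*sqrt(35)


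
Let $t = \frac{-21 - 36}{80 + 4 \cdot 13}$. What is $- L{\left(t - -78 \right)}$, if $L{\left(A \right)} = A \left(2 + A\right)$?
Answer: $- \frac{11948913}{1936} \approx -6172.0$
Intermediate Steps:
$t = - \frac{19}{44}$ ($t = - \frac{57}{80 + 52} = - \frac{57}{132} = \left(-57\right) \frac{1}{132} = - \frac{19}{44} \approx -0.43182$)
$- L{\left(t - -78 \right)} = - \left(- \frac{19}{44} - -78\right) \left(2 - - \frac{3413}{44}\right) = - \left(- \frac{19}{44} + 78\right) \left(2 + \left(- \frac{19}{44} + 78\right)\right) = - \frac{3413 \left(2 + \frac{3413}{44}\right)}{44} = - \frac{3413 \cdot 3501}{44 \cdot 44} = \left(-1\right) \frac{11948913}{1936} = - \frac{11948913}{1936}$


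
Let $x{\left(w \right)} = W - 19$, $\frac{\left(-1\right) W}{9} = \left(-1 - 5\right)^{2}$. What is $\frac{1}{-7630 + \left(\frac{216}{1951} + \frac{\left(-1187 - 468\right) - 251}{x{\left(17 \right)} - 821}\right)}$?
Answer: $- \frac{1135482}{8661742645} \approx -0.00013109$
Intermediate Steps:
$W = -324$ ($W = - 9 \left(-1 - 5\right)^{2} = - 9 \left(-6\right)^{2} = \left(-9\right) 36 = -324$)
$x{\left(w \right)} = -343$ ($x{\left(w \right)} = -324 - 19 = -343$)
$\frac{1}{-7630 + \left(\frac{216}{1951} + \frac{\left(-1187 - 468\right) - 251}{x{\left(17 \right)} - 821}\right)} = \frac{1}{-7630 + \left(\frac{216}{1951} + \frac{\left(-1187 - 468\right) - 251}{-343 - 821}\right)} = \frac{1}{-7630 + \left(216 \cdot \frac{1}{1951} + \frac{-1655 - 251}{-343 - 821}\right)} = \frac{1}{-7630 - \left(- \frac{216}{1951} + \frac{1906}{-1164}\right)} = \frac{1}{-7630 + \left(\frac{216}{1951} - - \frac{953}{582}\right)} = \frac{1}{-7630 + \left(\frac{216}{1951} + \frac{953}{582}\right)} = \frac{1}{-7630 + \frac{1985015}{1135482}} = \frac{1}{- \frac{8661742645}{1135482}} = - \frac{1135482}{8661742645}$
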